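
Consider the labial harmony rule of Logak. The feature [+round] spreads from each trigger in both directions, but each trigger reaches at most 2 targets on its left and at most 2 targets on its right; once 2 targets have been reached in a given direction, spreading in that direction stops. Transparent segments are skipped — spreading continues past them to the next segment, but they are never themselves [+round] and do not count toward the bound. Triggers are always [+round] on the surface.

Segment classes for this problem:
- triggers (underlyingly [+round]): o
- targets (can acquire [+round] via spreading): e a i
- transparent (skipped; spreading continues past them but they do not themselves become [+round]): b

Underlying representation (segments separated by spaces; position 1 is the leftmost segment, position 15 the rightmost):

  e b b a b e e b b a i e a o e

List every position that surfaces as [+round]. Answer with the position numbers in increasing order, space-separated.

12 13 14 15

From /o/ at 14 rightward: 15 /e/ → [+round]; word edge.
From /o/ at 14 leftward: 13 /a/ → [+round]; 12 /e/ → [+round]; bound reached.
Targets with no active source: positions 1 4 6 7 10 11 stay [-round].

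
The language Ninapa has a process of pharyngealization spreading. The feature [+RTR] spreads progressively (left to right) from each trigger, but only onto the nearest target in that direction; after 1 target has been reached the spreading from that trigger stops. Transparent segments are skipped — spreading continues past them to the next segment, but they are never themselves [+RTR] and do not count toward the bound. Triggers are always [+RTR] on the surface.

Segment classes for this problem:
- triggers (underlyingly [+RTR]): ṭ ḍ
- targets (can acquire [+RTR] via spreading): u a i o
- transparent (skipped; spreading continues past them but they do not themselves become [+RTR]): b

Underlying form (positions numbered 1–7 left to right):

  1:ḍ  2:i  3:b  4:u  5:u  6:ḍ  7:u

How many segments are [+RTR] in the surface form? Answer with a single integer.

4

From /ḍ/ at 1 rightward: 2 /i/ → [+RTR]; bound reached.
From /ḍ/ at 6 rightward: 7 /u/ → [+RTR]; bound reached.
Targets with no active source: positions 4 5 stay [-emphatic].
[+RTR] positions on the surface: 1 2 6 7.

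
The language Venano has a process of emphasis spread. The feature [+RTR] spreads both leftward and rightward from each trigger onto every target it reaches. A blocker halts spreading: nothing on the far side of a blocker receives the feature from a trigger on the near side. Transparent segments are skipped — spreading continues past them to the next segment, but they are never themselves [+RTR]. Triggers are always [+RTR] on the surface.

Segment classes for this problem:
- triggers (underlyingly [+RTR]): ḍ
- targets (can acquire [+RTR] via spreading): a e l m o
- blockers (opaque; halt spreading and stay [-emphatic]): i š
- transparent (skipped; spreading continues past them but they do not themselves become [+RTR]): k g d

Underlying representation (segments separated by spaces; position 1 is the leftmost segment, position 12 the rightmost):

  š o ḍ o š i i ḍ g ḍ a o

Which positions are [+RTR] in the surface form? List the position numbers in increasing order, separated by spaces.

2 3 4 8 10 11 12

From /ḍ/ at 3 rightward: 4 /o/ → [+RTR]; 5 /š/ blocks.
From /ḍ/ at 3 leftward: 2 /o/ → [+RTR]; 1 /š/ blocks.
From /ḍ/ at 8 rightward: 9 /g/ transparent; 10 /ḍ/ is itself a trigger — this domain ends here.
From /ḍ/ at 8 leftward: 7 /i/ blocks.
From /ḍ/ at 10 rightward: 11 /a/ → [+RTR]; 12 /o/ → [+RTR]; word edge.
From /ḍ/ at 10 leftward: 9 /g/ transparent; 8 /ḍ/ is itself a trigger — this domain ends here.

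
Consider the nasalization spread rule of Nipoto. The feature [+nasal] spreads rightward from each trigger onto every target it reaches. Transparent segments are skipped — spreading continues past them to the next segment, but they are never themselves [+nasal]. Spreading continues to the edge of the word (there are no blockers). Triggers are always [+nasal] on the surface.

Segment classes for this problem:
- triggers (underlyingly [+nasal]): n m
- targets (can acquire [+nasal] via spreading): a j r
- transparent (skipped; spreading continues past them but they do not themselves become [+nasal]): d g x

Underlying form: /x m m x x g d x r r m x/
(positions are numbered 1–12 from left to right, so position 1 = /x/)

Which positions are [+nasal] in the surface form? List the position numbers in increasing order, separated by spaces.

From /m/ at 2 rightward: 3 /m/ is itself a trigger — this domain ends here.
From /m/ at 3 rightward: 4 /x/ transparent; 5 /x/ transparent; 6 /g/ transparent; 7 /d/ transparent; 8 /x/ transparent; 9 /r/ → [+nasal]; 10 /r/ → [+nasal]; 11 /m/ is itself a trigger — this domain ends here.
From /m/ at 11 rightward: 12 /x/ transparent; word edge.

2 3 9 10 11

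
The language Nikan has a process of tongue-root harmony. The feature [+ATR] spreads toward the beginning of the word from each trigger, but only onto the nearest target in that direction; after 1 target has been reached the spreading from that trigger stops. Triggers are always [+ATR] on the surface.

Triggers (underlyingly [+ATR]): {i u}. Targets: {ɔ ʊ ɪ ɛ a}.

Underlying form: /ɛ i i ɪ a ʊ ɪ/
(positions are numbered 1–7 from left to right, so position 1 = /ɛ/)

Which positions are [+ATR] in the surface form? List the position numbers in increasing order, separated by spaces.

1 2 3

From /i/ at 2 leftward: 1 /ɛ/ → [+ATR]; bound reached.
From /i/ at 3 leftward: 2 /i/ is itself a trigger — this domain ends here.
Targets with no active source: positions 4 5 6 7 stay [-ATR].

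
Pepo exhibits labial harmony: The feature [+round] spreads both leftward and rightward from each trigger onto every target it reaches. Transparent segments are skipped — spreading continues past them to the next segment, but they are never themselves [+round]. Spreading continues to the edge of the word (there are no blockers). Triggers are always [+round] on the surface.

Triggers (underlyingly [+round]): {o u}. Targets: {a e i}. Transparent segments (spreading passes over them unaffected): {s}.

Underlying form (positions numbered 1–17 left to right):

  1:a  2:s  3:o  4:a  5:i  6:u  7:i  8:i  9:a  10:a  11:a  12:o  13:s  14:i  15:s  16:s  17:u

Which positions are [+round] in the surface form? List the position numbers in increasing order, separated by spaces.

From /o/ at 3 rightward: 4 /a/ → [+round]; 5 /i/ → [+round]; 6 /u/ is itself a trigger — this domain ends here.
From /o/ at 3 leftward: 2 /s/ transparent; 1 /a/ → [+round]; word edge.
From /u/ at 6 rightward: 7 /i/ → [+round]; 8 /i/ → [+round]; 9 /a/ → [+round]; 10 /a/ → [+round]; 11 /a/ → [+round]; 12 /o/ is itself a trigger — this domain ends here.
From /u/ at 6 leftward: 5 /i/ → [+round]; 4 /a/ → [+round]; 3 /o/ is itself a trigger — this domain ends here.
From /o/ at 12 rightward: 13 /s/ transparent; 14 /i/ → [+round]; 15 /s/ transparent; 16 /s/ transparent; 17 /u/ is itself a trigger — this domain ends here.
From /o/ at 12 leftward: 11 /a/ → [+round]; 10 /a/ → [+round]; 9 /a/ → [+round]; 8 /i/ → [+round]; 7 /i/ → [+round]; 6 /u/ is itself a trigger — this domain ends here.
From /u/ at 17 rightward: word edge.
From /u/ at 17 leftward: 16 /s/ transparent; 15 /s/ transparent; 14 /i/ → [+round]; 13 /s/ transparent; 12 /o/ is itself a trigger — this domain ends here.

1 3 4 5 6 7 8 9 10 11 12 14 17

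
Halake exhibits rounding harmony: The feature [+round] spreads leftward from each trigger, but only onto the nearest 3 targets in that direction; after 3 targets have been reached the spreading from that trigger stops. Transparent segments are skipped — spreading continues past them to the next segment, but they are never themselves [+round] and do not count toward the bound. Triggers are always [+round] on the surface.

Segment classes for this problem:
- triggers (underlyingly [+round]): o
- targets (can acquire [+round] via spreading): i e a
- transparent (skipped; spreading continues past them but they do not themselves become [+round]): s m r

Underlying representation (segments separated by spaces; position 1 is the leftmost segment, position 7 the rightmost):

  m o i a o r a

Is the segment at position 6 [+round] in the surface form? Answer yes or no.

From /o/ at 2 leftward: 1 /m/ transparent; word edge.
From /o/ at 5 leftward: 4 /a/ → [+round]; 3 /i/ → [+round]; 2 /o/ is itself a trigger — this domain ends here.
Target with no active source: position 7 stays [-round].
[+round] positions on the surface: 2 3 4 5.

no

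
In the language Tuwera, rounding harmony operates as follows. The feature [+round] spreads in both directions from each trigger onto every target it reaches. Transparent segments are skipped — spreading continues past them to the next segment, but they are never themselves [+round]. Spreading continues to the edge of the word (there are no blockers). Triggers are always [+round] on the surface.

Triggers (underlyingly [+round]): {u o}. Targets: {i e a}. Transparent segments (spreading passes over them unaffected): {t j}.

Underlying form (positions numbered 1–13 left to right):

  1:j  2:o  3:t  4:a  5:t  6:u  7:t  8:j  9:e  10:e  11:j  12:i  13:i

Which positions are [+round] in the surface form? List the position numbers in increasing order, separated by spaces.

From /o/ at 2 rightward: 3 /t/ transparent; 4 /a/ → [+round]; 5 /t/ transparent; 6 /u/ is itself a trigger — this domain ends here.
From /o/ at 2 leftward: 1 /j/ transparent; word edge.
From /u/ at 6 rightward: 7 /t/ transparent; 8 /j/ transparent; 9 /e/ → [+round]; 10 /e/ → [+round]; 11 /j/ transparent; 12 /i/ → [+round]; 13 /i/ → [+round]; word edge.
From /u/ at 6 leftward: 5 /t/ transparent; 4 /a/ → [+round]; 3 /t/ transparent; 2 /o/ is itself a trigger — this domain ends here.

2 4 6 9 10 12 13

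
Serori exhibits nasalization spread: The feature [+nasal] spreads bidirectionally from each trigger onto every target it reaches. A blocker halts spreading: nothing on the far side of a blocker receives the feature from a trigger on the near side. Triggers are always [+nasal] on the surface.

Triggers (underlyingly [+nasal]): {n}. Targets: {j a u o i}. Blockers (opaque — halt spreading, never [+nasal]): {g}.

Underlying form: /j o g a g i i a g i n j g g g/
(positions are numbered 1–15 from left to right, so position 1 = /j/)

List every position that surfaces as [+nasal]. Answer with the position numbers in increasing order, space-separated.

10 11 12

From /n/ at 11 rightward: 12 /j/ → [+nasal]; 13 /g/ blocks.
From /n/ at 11 leftward: 10 /i/ → [+nasal]; 9 /g/ blocks.
Targets with no active source: positions 1 2 4 6 7 8 stay [-nasal].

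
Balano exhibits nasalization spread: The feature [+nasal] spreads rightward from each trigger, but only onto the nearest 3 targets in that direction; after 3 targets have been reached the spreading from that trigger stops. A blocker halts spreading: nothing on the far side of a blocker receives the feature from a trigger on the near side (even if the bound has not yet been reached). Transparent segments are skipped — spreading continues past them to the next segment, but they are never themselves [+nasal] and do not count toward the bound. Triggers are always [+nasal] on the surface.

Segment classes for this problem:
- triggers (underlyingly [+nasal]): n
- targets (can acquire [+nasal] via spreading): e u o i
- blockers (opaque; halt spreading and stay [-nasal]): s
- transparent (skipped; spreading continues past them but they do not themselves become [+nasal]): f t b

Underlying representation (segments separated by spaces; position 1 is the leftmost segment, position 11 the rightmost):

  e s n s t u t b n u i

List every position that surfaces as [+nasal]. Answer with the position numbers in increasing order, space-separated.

From /n/ at 3 rightward: 4 /s/ blocks.
From /n/ at 9 rightward: 10 /u/ → [+nasal]; 11 /i/ → [+nasal]; word edge.
Targets with no active source: positions 1 6 stay [-nasal].

3 9 10 11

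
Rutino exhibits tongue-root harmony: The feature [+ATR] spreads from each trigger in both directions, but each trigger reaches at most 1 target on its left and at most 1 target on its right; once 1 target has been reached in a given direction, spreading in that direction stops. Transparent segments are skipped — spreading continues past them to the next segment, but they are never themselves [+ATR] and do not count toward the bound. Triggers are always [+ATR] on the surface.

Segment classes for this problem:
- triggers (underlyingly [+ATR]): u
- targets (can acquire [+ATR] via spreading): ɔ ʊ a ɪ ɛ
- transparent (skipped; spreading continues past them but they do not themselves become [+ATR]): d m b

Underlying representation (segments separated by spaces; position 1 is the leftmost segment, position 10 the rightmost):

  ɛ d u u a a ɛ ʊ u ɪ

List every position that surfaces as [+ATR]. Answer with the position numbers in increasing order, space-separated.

From /u/ at 3 rightward: 4 /u/ is itself a trigger — this domain ends here.
From /u/ at 3 leftward: 2 /d/ transparent; 1 /ɛ/ → [+ATR]; bound reached.
From /u/ at 4 rightward: 5 /a/ → [+ATR]; bound reached.
From /u/ at 4 leftward: 3 /u/ is itself a trigger — this domain ends here.
From /u/ at 9 rightward: 10 /ɪ/ → [+ATR]; bound reached.
From /u/ at 9 leftward: 8 /ʊ/ → [+ATR]; bound reached.
Targets with no active source: positions 6 7 stay [-ATR].

1 3 4 5 8 9 10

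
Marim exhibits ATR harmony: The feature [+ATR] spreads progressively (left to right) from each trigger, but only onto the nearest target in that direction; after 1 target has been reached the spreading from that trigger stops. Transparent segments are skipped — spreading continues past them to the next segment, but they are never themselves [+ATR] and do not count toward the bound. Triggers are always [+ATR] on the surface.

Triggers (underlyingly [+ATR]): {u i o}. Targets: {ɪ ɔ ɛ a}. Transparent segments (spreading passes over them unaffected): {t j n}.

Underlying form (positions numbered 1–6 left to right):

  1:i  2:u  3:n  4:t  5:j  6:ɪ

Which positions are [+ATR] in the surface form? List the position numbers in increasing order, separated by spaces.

From /i/ at 1 rightward: 2 /u/ is itself a trigger — this domain ends here.
From /u/ at 2 rightward: 3 /n/ transparent; 4 /t/ transparent; 5 /j/ transparent; 6 /ɪ/ → [+ATR]; bound reached.

1 2 6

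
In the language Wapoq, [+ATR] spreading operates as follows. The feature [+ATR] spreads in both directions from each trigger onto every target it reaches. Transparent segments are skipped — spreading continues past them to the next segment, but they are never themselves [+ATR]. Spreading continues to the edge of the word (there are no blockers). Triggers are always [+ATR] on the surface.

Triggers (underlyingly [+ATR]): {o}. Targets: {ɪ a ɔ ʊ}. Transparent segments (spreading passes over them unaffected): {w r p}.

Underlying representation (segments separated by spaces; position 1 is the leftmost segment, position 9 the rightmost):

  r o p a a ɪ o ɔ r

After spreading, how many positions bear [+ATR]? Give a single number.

6

From /o/ at 2 rightward: 3 /p/ transparent; 4 /a/ → [+ATR]; 5 /a/ → [+ATR]; 6 /ɪ/ → [+ATR]; 7 /o/ is itself a trigger — this domain ends here.
From /o/ at 2 leftward: 1 /r/ transparent; word edge.
From /o/ at 7 rightward: 8 /ɔ/ → [+ATR]; 9 /r/ transparent; word edge.
From /o/ at 7 leftward: 6 /ɪ/ → [+ATR]; 5 /a/ → [+ATR]; 4 /a/ → [+ATR]; 3 /p/ transparent; 2 /o/ is itself a trigger — this domain ends here.
[+ATR] positions on the surface: 2 4 5 6 7 8.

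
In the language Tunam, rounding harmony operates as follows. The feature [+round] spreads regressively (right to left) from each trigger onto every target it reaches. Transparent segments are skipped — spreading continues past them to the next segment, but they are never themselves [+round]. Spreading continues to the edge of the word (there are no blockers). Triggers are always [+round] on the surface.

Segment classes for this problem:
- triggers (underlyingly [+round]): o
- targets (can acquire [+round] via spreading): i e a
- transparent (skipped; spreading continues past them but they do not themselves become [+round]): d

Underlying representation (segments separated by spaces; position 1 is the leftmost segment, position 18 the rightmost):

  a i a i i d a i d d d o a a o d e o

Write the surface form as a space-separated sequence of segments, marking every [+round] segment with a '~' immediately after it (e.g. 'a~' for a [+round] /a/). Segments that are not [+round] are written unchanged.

From /o/ at 12 leftward: 11 /d/ transparent; 10 /d/ transparent; 9 /d/ transparent; 8 /i/ → [+round]; 7 /a/ → [+round]; 6 /d/ transparent; 5 /i/ → [+round]; 4 /i/ → [+round]; 3 /a/ → [+round]; 2 /i/ → [+round]; 1 /a/ → [+round]; word edge.
From /o/ at 15 leftward: 14 /a/ → [+round]; 13 /a/ → [+round]; 12 /o/ is itself a trigger — this domain ends here.
From /o/ at 18 leftward: 17 /e/ → [+round]; 16 /d/ transparent; 15 /o/ is itself a trigger — this domain ends here.
[+round] positions on the surface: 1 2 3 4 5 7 8 12 13 14 15 17 18.

a~ i~ a~ i~ i~ d a~ i~ d d d o~ a~ a~ o~ d e~ o~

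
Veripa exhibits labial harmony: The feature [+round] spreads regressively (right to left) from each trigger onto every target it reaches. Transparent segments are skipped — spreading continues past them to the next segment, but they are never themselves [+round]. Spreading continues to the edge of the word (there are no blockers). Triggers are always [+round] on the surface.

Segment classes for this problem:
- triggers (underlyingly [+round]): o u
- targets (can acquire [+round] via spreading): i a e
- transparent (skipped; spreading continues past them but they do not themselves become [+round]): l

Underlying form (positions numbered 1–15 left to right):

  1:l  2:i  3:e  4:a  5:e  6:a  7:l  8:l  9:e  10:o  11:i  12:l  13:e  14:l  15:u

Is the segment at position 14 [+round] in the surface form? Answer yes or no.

From /o/ at 10 leftward: 9 /e/ → [+round]; 8 /l/ transparent; 7 /l/ transparent; 6 /a/ → [+round]; 5 /e/ → [+round]; 4 /a/ → [+round]; 3 /e/ → [+round]; 2 /i/ → [+round]; 1 /l/ transparent; word edge.
From /u/ at 15 leftward: 14 /l/ transparent; 13 /e/ → [+round]; 12 /l/ transparent; 11 /i/ → [+round]; 10 /o/ is itself a trigger — this domain ends here.
[+round] positions on the surface: 2 3 4 5 6 9 10 11 13 15.

no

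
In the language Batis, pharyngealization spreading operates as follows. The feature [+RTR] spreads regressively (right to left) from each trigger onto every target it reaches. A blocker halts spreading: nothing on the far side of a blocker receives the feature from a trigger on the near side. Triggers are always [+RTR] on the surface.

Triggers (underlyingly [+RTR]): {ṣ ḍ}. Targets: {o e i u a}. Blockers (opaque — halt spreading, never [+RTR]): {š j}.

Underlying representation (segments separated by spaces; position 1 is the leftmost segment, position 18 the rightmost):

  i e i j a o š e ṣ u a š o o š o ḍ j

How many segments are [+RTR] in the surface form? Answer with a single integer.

From /ṣ/ at 9 leftward: 8 /e/ → [+RTR]; 7 /š/ blocks.
From /ḍ/ at 17 leftward: 16 /o/ → [+RTR]; 15 /š/ blocks.
Targets with no active source: positions 1 2 3 5 6 10 11 13 14 stay [-emphatic].
[+RTR] positions on the surface: 8 9 16 17.

4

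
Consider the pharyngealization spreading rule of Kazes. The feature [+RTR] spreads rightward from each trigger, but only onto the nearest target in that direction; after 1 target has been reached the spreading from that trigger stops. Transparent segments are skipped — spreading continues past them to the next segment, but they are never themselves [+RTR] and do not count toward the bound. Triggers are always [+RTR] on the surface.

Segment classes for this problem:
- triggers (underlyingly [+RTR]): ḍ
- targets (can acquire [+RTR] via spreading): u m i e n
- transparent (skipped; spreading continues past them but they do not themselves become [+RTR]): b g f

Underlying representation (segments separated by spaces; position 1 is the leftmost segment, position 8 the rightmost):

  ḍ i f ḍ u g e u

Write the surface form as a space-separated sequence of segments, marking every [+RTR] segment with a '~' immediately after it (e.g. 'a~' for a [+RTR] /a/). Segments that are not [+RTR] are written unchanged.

From /ḍ/ at 1 rightward: 2 /i/ → [+RTR]; bound reached.
From /ḍ/ at 4 rightward: 5 /u/ → [+RTR]; bound reached.
Targets with no active source: positions 7 8 stay [-emphatic].
[+RTR] positions on the surface: 1 2 4 5.

ḍ~ i~ f ḍ~ u~ g e u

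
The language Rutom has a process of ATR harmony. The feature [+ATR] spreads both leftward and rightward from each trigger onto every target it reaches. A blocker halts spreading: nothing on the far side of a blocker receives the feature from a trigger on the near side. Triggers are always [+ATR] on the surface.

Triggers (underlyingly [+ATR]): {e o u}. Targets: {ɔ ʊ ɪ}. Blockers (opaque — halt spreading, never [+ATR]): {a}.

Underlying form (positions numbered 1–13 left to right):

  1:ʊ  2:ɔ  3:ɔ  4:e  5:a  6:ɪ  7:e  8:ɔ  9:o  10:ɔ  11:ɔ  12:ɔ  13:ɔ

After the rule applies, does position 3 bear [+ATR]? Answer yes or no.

yes

From /e/ at 4 rightward: 5 /a/ blocks.
From /e/ at 4 leftward: 3 /ɔ/ → [+ATR]; 2 /ɔ/ → [+ATR]; 1 /ʊ/ → [+ATR]; word edge.
From /e/ at 7 rightward: 8 /ɔ/ → [+ATR]; 9 /o/ is itself a trigger — this domain ends here.
From /e/ at 7 leftward: 6 /ɪ/ → [+ATR]; 5 /a/ blocks.
From /o/ at 9 rightward: 10 /ɔ/ → [+ATR]; 11 /ɔ/ → [+ATR]; 12 /ɔ/ → [+ATR]; 13 /ɔ/ → [+ATR]; word edge.
From /o/ at 9 leftward: 8 /ɔ/ → [+ATR]; 7 /e/ is itself a trigger — this domain ends here.
[+ATR] positions on the surface: 1 2 3 4 6 7 8 9 10 11 12 13.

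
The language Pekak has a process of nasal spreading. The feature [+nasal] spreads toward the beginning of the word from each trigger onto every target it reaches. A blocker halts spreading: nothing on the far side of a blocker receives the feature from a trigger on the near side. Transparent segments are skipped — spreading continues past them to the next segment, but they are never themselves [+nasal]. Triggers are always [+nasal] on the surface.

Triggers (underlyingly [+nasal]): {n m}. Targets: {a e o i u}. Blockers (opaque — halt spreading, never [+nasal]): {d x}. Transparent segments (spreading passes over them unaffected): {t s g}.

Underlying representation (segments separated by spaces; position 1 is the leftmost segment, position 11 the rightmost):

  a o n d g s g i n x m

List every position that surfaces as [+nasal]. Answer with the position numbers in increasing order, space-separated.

1 2 3 8 9 11

From /n/ at 3 leftward: 2 /o/ → [+nasal]; 1 /a/ → [+nasal]; word edge.
From /n/ at 9 leftward: 8 /i/ → [+nasal]; 7 /g/ transparent; 6 /s/ transparent; 5 /g/ transparent; 4 /d/ blocks.
From /m/ at 11 leftward: 10 /x/ blocks.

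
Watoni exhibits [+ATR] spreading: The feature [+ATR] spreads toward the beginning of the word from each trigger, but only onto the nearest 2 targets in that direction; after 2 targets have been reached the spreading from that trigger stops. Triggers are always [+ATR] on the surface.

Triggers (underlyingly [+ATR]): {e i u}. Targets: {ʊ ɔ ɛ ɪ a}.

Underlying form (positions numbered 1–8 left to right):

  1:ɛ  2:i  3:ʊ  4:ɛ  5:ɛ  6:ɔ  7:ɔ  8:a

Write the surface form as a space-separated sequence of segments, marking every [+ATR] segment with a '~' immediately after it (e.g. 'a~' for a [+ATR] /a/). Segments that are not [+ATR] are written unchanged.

From /i/ at 2 leftward: 1 /ɛ/ → [+ATR]; word edge.
Targets with no active source: positions 3 4 5 6 7 8 stay [-ATR].
[+ATR] positions on the surface: 1 2.

ɛ~ i~ ʊ ɛ ɛ ɔ ɔ a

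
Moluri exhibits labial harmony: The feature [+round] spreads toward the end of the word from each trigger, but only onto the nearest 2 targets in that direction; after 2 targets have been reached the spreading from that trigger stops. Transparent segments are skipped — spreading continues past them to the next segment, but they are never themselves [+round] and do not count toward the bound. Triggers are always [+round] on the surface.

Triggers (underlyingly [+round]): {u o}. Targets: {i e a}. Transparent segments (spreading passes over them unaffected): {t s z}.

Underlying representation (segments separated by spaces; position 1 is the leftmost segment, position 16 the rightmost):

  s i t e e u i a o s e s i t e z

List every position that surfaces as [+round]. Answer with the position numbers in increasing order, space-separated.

From /u/ at 6 rightward: 7 /i/ → [+round]; 8 /a/ → [+round]; bound reached.
From /o/ at 9 rightward: 10 /s/ transparent; 11 /e/ → [+round]; 12 /s/ transparent; 13 /i/ → [+round]; bound reached.
Targets with no active source: positions 2 4 5 15 stay [-round].

6 7 8 9 11 13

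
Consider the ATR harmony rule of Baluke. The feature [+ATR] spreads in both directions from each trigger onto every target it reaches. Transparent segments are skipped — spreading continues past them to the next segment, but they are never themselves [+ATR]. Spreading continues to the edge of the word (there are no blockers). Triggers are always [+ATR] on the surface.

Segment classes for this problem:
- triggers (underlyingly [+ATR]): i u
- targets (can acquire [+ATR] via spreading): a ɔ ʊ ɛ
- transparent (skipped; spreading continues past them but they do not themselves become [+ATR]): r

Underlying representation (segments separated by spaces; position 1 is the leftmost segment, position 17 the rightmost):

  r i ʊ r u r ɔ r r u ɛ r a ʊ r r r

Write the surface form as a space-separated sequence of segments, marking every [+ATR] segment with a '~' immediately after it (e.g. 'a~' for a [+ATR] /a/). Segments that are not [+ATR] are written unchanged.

r i~ ʊ~ r u~ r ɔ~ r r u~ ɛ~ r a~ ʊ~ r r r

From /i/ at 2 rightward: 3 /ʊ/ → [+ATR]; 4 /r/ transparent; 5 /u/ is itself a trigger — this domain ends here.
From /i/ at 2 leftward: 1 /r/ transparent; word edge.
From /u/ at 5 rightward: 6 /r/ transparent; 7 /ɔ/ → [+ATR]; 8 /r/ transparent; 9 /r/ transparent; 10 /u/ is itself a trigger — this domain ends here.
From /u/ at 5 leftward: 4 /r/ transparent; 3 /ʊ/ → [+ATR]; 2 /i/ is itself a trigger — this domain ends here.
From /u/ at 10 rightward: 11 /ɛ/ → [+ATR]; 12 /r/ transparent; 13 /a/ → [+ATR]; 14 /ʊ/ → [+ATR]; 15 /r/ transparent; 16 /r/ transparent; 17 /r/ transparent; word edge.
From /u/ at 10 leftward: 9 /r/ transparent; 8 /r/ transparent; 7 /ɔ/ → [+ATR]; 6 /r/ transparent; 5 /u/ is itself a trigger — this domain ends here.
[+ATR] positions on the surface: 2 3 5 7 10 11 13 14.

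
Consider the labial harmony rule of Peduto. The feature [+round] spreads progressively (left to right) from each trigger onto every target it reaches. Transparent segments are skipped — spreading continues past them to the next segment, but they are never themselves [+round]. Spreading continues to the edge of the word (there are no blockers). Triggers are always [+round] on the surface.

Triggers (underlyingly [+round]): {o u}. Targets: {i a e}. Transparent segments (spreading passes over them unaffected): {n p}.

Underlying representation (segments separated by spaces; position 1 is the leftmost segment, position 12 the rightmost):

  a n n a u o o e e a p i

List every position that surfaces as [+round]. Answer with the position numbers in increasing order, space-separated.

5 6 7 8 9 10 12

From /u/ at 5 rightward: 6 /o/ is itself a trigger — this domain ends here.
From /o/ at 6 rightward: 7 /o/ is itself a trigger — this domain ends here.
From /o/ at 7 rightward: 8 /e/ → [+round]; 9 /e/ → [+round]; 10 /a/ → [+round]; 11 /p/ transparent; 12 /i/ → [+round]; word edge.
Targets with no active source: positions 1 4 stay [-round].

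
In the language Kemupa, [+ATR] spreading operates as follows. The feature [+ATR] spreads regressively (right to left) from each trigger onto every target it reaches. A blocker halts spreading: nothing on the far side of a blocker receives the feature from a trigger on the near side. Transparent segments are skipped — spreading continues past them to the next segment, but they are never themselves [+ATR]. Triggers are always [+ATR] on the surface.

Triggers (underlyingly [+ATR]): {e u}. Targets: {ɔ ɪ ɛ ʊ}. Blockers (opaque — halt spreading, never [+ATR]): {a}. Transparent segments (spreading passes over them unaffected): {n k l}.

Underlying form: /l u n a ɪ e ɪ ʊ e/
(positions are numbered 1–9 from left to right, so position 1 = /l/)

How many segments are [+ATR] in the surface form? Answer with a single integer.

6

From /u/ at 2 leftward: 1 /l/ transparent; word edge.
From /e/ at 6 leftward: 5 /ɪ/ → [+ATR]; 4 /a/ blocks.
From /e/ at 9 leftward: 8 /ʊ/ → [+ATR]; 7 /ɪ/ → [+ATR]; 6 /e/ is itself a trigger — this domain ends here.
[+ATR] positions on the surface: 2 5 6 7 8 9.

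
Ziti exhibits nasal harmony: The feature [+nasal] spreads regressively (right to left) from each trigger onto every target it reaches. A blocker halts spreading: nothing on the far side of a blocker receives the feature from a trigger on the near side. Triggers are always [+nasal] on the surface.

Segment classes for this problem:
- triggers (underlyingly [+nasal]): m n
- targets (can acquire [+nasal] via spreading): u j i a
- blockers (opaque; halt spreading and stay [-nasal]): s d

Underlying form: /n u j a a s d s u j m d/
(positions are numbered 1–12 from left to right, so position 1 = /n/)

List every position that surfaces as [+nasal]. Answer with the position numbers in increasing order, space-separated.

From /n/ at 1 leftward: word edge.
From /m/ at 11 leftward: 10 /j/ → [+nasal]; 9 /u/ → [+nasal]; 8 /s/ blocks.
Targets with no active source: positions 2 3 4 5 stay [-nasal].

1 9 10 11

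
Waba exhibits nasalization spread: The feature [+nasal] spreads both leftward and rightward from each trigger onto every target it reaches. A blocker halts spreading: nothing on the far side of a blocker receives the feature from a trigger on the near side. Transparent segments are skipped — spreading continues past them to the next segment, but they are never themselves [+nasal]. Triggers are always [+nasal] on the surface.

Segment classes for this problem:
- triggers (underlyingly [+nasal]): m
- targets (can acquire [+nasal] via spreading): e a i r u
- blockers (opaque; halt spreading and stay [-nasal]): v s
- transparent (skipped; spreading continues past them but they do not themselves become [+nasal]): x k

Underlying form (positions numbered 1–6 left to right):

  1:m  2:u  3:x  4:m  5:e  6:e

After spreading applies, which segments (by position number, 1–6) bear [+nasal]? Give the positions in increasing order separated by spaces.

From /m/ at 1 rightward: 2 /u/ → [+nasal]; 3 /x/ transparent; 4 /m/ is itself a trigger — this domain ends here.
From /m/ at 1 leftward: word edge.
From /m/ at 4 rightward: 5 /e/ → [+nasal]; 6 /e/ → [+nasal]; word edge.
From /m/ at 4 leftward: 3 /x/ transparent; 2 /u/ → [+nasal]; 1 /m/ is itself a trigger — this domain ends here.

1 2 4 5 6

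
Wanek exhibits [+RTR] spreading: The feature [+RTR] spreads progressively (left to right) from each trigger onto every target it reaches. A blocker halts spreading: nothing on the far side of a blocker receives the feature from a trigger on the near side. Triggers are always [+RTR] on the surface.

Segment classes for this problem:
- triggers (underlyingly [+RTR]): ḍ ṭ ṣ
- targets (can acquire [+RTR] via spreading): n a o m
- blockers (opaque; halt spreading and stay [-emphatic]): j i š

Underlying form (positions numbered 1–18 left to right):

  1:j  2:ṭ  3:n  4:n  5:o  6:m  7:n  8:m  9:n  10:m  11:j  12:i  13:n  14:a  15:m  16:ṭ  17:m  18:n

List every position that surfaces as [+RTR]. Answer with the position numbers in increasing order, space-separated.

From /ṭ/ at 2 rightward: 3 /n/ → [+RTR]; 4 /n/ → [+RTR]; 5 /o/ → [+RTR]; 6 /m/ → [+RTR]; 7 /n/ → [+RTR]; 8 /m/ → [+RTR]; 9 /n/ → [+RTR]; 10 /m/ → [+RTR]; 11 /j/ blocks.
From /ṭ/ at 16 rightward: 17 /m/ → [+RTR]; 18 /n/ → [+RTR]; word edge.
Targets with no active source: positions 13 14 15 stay [-emphatic].

2 3 4 5 6 7 8 9 10 16 17 18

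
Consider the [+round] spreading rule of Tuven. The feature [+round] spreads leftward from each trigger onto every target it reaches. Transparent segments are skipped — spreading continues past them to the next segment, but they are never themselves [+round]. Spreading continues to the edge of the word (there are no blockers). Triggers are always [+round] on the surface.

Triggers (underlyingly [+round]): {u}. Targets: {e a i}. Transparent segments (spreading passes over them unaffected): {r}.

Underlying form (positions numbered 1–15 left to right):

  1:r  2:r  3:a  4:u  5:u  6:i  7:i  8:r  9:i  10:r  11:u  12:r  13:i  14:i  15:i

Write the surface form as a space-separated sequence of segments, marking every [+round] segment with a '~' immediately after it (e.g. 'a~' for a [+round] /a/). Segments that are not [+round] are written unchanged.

r r a~ u~ u~ i~ i~ r i~ r u~ r i i i

From /u/ at 4 leftward: 3 /a/ → [+round]; 2 /r/ transparent; 1 /r/ transparent; word edge.
From /u/ at 5 leftward: 4 /u/ is itself a trigger — this domain ends here.
From /u/ at 11 leftward: 10 /r/ transparent; 9 /i/ → [+round]; 8 /r/ transparent; 7 /i/ → [+round]; 6 /i/ → [+round]; 5 /u/ is itself a trigger — this domain ends here.
Targets with no active source: positions 13 14 15 stay [-round].
[+round] positions on the surface: 3 4 5 6 7 9 11.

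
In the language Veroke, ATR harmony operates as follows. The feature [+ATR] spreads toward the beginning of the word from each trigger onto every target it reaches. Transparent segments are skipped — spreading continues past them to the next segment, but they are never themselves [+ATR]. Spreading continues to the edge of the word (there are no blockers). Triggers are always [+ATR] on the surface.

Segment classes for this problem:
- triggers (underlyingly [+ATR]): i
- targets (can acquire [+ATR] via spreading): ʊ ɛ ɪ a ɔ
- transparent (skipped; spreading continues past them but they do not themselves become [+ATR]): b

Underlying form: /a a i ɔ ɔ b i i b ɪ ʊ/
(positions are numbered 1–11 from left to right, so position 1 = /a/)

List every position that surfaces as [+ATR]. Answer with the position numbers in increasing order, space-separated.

1 2 3 4 5 7 8

From /i/ at 3 leftward: 2 /a/ → [+ATR]; 1 /a/ → [+ATR]; word edge.
From /i/ at 7 leftward: 6 /b/ transparent; 5 /ɔ/ → [+ATR]; 4 /ɔ/ → [+ATR]; 3 /i/ is itself a trigger — this domain ends here.
From /i/ at 8 leftward: 7 /i/ is itself a trigger — this domain ends here.
Targets with no active source: positions 10 11 stay [-ATR].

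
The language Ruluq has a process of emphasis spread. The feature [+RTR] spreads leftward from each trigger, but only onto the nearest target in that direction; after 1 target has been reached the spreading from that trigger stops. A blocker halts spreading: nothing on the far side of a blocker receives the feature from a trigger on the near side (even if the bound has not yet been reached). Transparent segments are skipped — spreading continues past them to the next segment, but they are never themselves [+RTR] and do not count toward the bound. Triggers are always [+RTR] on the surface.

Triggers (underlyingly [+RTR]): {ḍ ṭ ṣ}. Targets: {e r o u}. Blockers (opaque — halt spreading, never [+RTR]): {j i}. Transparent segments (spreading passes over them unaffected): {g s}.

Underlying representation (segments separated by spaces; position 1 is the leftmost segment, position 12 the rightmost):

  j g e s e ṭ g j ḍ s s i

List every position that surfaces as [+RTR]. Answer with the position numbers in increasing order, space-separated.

From /ṭ/ at 6 leftward: 5 /e/ → [+RTR]; bound reached.
From /ḍ/ at 9 leftward: 8 /j/ blocks.
Target with no active source: position 3 stays [-emphatic].

5 6 9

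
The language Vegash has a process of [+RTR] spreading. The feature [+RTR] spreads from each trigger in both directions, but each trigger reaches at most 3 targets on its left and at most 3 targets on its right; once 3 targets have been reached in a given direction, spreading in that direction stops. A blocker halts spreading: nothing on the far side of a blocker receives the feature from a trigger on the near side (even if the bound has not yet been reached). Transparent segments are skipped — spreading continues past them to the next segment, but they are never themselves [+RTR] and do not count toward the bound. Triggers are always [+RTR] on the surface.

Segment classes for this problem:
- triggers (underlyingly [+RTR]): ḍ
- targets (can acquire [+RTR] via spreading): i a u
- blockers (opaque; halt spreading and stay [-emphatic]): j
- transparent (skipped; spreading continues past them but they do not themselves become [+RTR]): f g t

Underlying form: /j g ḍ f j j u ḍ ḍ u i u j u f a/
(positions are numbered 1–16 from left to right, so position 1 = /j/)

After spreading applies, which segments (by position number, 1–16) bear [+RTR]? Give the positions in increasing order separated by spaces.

3 7 8 9 10 11 12

From /ḍ/ at 3 rightward: 4 /f/ transparent; 5 /j/ blocks.
From /ḍ/ at 3 leftward: 2 /g/ transparent; 1 /j/ blocks.
From /ḍ/ at 8 rightward: 9 /ḍ/ is itself a trigger — this domain ends here.
From /ḍ/ at 8 leftward: 7 /u/ → [+RTR]; 6 /j/ blocks.
From /ḍ/ at 9 rightward: 10 /u/ → [+RTR]; 11 /i/ → [+RTR]; 12 /u/ → [+RTR]; bound reached.
From /ḍ/ at 9 leftward: 8 /ḍ/ is itself a trigger — this domain ends here.
Targets with no active source: positions 14 16 stay [-emphatic].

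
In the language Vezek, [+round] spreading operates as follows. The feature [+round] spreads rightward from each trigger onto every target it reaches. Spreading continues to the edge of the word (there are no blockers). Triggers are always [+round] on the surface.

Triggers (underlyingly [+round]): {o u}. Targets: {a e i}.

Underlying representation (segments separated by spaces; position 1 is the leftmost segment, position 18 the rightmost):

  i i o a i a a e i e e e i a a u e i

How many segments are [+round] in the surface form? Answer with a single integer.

16

From /o/ at 3 rightward: 4 /a/ → [+round]; 5 /i/ → [+round]; 6 /a/ → [+round]; 7 /a/ → [+round]; 8 /e/ → [+round]; 9 /i/ → [+round]; 10 /e/ → [+round]; 11 /e/ → [+round]; 12 /e/ → [+round]; 13 /i/ → [+round]; 14 /a/ → [+round]; 15 /a/ → [+round]; 16 /u/ is itself a trigger — this domain ends here.
From /u/ at 16 rightward: 17 /e/ → [+round]; 18 /i/ → [+round]; word edge.
Targets with no active source: positions 1 2 stay [-round].
[+round] positions on the surface: 3 4 5 6 7 8 9 10 11 12 13 14 15 16 17 18.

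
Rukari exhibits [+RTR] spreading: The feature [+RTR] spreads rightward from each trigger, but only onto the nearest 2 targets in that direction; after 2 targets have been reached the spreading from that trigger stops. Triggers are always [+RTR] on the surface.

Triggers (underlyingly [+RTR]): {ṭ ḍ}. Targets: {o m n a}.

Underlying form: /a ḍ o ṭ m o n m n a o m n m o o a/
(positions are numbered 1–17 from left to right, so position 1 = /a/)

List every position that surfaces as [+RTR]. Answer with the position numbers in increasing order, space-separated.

2 3 4 5 6

From /ḍ/ at 2 rightward: 3 /o/ → [+RTR]; 4 /ṭ/ is itself a trigger — this domain ends here.
From /ṭ/ at 4 rightward: 5 /m/ → [+RTR]; 6 /o/ → [+RTR]; bound reached.
Targets with no active source: positions 1 7 8 9 10 11 12 13 14 15 16 17 stay [-emphatic].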